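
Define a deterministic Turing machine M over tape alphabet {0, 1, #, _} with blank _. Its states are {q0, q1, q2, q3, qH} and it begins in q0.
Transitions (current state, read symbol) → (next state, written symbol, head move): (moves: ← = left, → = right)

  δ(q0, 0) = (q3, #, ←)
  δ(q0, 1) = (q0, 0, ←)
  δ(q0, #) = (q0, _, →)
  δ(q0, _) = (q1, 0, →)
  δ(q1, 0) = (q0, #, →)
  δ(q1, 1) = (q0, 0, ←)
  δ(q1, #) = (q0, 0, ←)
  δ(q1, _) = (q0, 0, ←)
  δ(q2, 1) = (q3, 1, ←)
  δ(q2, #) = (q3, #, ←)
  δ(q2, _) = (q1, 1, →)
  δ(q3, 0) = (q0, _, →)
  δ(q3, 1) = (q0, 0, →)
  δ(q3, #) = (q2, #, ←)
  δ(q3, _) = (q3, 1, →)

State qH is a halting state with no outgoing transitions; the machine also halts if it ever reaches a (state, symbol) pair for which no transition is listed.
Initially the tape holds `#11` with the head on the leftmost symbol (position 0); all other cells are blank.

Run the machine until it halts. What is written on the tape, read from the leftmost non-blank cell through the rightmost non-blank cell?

state=q0 head=0 tape=[#]11__   (q0,#)→(q0,_,→)
state=q0 head=1 tape=_[1]1__   (q0,1)→(q0,0,←)
state=q0 head=0 tape=[_]01__   (q0,_)→(q1,0,→)
state=q1 head=1 tape=0[0]1__   (q1,0)→(q0,#,→)
state=q0 head=2 tape=0#[1]__   (q0,1)→(q0,0,←)
state=q0 head=1 tape=0[#]0__   (q0,#)→(q0,_,→)
state=q0 head=2 tape=0_[0]__   (q0,0)→(q3,#,←)
state=q3 head=1 tape=0[_]#__   (q3,_)→(q3,1,→)
state=q3 head=2 tape=01[#]__   (q3,#)→(q2,#,←)
state=q2 head=1 tape=0[1]#__   (q2,1)→(q3,1,←)
state=q3 head=0 tape=[0]1#__   (q3,0)→(q0,_,→)
state=q0 head=1 tape=_[1]#__   (q0,1)→(q0,0,←)
state=q0 head=0 tape=[_]0#__   (q0,_)→(q1,0,→)
state=q1 head=1 tape=0[0]#__   (q1,0)→(q0,#,→)
state=q0 head=2 tape=0#[#]__   (q0,#)→(q0,_,→)
state=q0 head=3 tape=0#_[_]_   (q0,_)→(q1,0,→)
state=q1 head=4 tape=0#_0[_]   (q1,_)→(q0,0,←)
state=q0 head=3 tape=0#_[0]0   (q0,0)→(q3,#,←)
state=q3 head=2 tape=0#[_]#0   (q3,_)→(q3,1,→)
state=q3 head=3 tape=0#1[#]0   (q3,#)→(q2,#,←)
state=q2 head=2 tape=0#[1]#0   (q2,1)→(q3,1,←)
state=q3 head=1 tape=0[#]1#0   (q3,#)→(q2,#,←)
state=q2 head=0 tape=[0]#1#0
The non-blank tape span at halt is 0#1#0.

0#1#0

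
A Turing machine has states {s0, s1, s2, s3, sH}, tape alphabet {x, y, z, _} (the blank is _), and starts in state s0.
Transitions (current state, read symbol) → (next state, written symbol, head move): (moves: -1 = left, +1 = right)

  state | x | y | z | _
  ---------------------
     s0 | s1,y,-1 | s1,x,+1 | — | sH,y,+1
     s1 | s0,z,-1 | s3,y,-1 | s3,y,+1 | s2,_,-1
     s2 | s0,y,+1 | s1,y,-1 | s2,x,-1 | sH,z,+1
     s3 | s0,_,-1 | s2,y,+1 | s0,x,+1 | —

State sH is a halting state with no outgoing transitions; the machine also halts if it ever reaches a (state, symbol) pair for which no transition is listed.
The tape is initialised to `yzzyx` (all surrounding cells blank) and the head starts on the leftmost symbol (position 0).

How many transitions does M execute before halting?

s0 | __[y]zzyx   read y → write x, move +1, go to s1
s1 | __x[z]zyx   read z → write y, move +1, go to s3
s3 | __xy[z]yx   read z → write x, move +1, go to s0
s0 | __xyx[y]x   read y → write x, move +1, go to s1
s1 | __xyxx[x]   read x → write z, move -1, go to s0
s0 | __xyx[x]z   read x → write y, move -1, go to s1
s1 | __xy[x]yz   read x → write z, move -1, go to s0
s0 | __x[y]zyz   read y → write x, move +1, go to s1
s1 | __xx[z]yz   read z → write y, move +1, go to s3
s3 | __xxy[y]z   read y → write y, move +1, go to s2
s2 | __xxyy[z]   read z → write x, move -1, go to s2
s2 | __xxy[y]x   read y → write y, move -1, go to s1
s1 | __xx[y]yx   read y → write y, move -1, go to s3
s3 | __x[x]yyx   read x → write _, move -1, go to s0
s0 | __[x]_yyx   read x → write y, move -1, go to s1
s1 | _[_]y_yyx   read _ → write _, move -1, go to s2
s2 | [_]_y_yyx   read _ → write z, move +1, go to sH
sH | z[_]y_yyx
M halts after 17 transitions.

17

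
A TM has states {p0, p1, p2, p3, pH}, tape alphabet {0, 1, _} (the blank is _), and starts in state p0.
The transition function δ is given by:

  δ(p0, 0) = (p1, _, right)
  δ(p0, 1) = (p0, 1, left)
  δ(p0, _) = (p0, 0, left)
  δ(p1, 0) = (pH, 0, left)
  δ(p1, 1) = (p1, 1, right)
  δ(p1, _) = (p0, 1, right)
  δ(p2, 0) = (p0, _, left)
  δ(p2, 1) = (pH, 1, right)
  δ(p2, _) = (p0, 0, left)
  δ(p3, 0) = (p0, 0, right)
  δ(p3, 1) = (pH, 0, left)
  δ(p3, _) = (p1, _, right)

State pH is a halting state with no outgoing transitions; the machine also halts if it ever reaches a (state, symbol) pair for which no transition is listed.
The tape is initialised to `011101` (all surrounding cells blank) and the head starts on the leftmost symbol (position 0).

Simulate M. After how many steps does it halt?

p0 | [0]11101   read 0 → write _, move right, go to p1
p1 | _[1]1101   read 1 → write 1, move right, go to p1
p1 | _1[1]101   read 1 → write 1, move right, go to p1
p1 | _11[1]01   read 1 → write 1, move right, go to p1
p1 | _111[0]1   read 0 → write 0, move left, go to pH
pH | _11[1]01
M halts after 5 transitions.

5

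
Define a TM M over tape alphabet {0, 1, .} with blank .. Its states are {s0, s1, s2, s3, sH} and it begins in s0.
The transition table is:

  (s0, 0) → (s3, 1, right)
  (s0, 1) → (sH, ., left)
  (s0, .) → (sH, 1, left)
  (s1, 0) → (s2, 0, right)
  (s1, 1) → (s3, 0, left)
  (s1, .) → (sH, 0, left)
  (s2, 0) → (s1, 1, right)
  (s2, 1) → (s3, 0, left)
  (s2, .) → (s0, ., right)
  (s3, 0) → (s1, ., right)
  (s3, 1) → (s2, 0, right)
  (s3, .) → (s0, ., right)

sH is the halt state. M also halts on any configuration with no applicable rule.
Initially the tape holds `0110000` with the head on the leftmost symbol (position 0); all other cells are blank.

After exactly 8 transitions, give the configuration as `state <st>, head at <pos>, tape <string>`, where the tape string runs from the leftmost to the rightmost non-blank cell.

state=s0 head=0 tape=[0]110000   (s0,0)→(s3,1,right)
state=s3 head=1 tape=1[1]10000   (s3,1)→(s2,0,right)
state=s2 head=2 tape=10[1]0000   (s2,1)→(s3,0,left)
state=s3 head=1 tape=1[0]00000   (s3,0)→(s1,.,right)
state=s1 head=2 tape=1.[0]0000   (s1,0)→(s2,0,right)
state=s2 head=3 tape=1.0[0]000   (s2,0)→(s1,1,right)
state=s1 head=4 tape=1.01[0]00   (s1,0)→(s2,0,right)
state=s2 head=5 tape=1.010[0]0   (s2,0)→(s1,1,right)
state=s1 head=6 tape=1.0101[0]
After 8 steps: state s1, head at 6, tape 1.01010.

state s1, head at 6, tape 1.01010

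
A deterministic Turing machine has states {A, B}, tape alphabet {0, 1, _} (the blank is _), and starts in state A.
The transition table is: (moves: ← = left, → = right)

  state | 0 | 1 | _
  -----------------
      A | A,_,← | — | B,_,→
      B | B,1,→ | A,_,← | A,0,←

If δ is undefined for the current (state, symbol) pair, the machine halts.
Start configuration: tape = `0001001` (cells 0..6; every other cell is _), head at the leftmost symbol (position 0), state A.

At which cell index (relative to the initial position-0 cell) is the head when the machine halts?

2

state=A head=0 tape=_[0]001001   (A,0)→(A,_,←)
state=A head=-1 tape=[_]_001001   (A,_)→(B,_,→)
state=B head=0 tape=_[_]001001   (B,_)→(A,0,←)
state=A head=-1 tape=[_]0001001   (A,_)→(B,_,→)
state=B head=0 tape=_[0]001001   (B,0)→(B,1,→)
state=B head=1 tape=_1[0]01001   (B,0)→(B,1,→)
state=B head=2 tape=_11[0]1001   (B,0)→(B,1,→)
state=B head=3 tape=_111[1]001   (B,1)→(A,_,←)
state=A head=2 tape=_11[1]_001
At halt the head is at cell 2.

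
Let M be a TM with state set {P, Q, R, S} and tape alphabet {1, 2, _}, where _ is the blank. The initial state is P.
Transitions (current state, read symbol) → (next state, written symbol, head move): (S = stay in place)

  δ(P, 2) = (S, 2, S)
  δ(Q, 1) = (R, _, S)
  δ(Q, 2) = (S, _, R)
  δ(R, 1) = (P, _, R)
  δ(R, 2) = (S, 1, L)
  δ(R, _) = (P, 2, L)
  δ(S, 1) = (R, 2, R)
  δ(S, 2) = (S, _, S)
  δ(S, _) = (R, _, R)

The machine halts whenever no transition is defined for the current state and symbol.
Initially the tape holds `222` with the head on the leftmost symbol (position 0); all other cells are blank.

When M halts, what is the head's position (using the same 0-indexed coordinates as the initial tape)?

2

state=P head=0 tape=[2]22_   (P,2)→(S,2,S)
state=S head=0 tape=[2]22_   (S,2)→(S,_,S)
state=S head=0 tape=[_]22_   (S,_)→(R,_,R)
state=R head=1 tape=_[2]2_   (R,2)→(S,1,L)
state=S head=0 tape=[_]12_   (S,_)→(R,_,R)
state=R head=1 tape=_[1]2_   (R,1)→(P,_,R)
state=P head=2 tape=__[2]_   (P,2)→(S,2,S)
state=S head=2 tape=__[2]_   (S,2)→(S,_,S)
state=S head=2 tape=__[_]_   (S,_)→(R,_,R)
state=R head=3 tape=___[_]   (R,_)→(P,2,L)
state=P head=2 tape=__[_]2
At halt the head is at cell 2.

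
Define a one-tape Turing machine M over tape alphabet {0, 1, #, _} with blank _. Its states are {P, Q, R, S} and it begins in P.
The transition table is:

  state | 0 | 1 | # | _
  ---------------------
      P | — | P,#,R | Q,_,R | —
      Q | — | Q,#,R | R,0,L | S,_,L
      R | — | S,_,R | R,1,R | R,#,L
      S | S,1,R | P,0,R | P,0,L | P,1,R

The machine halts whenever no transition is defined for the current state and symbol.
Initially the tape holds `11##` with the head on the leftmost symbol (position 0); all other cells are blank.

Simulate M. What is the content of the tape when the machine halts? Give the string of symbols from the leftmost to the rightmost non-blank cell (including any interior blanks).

#110

state=P head=0 tape=[1]1##   (P,1)→(P,#,R)
state=P head=1 tape=#[1]##   (P,1)→(P,#,R)
state=P head=2 tape=##[#]#   (P,#)→(Q,_,R)
state=Q head=3 tape=##_[#]   (Q,#)→(R,0,L)
state=R head=2 tape=##[_]0   (R,_)→(R,#,L)
state=R head=1 tape=#[#]#0   (R,#)→(R,1,R)
state=R head=2 tape=#1[#]0   (R,#)→(R,1,R)
state=R head=3 tape=#11[0]
The non-blank tape span at halt is #110.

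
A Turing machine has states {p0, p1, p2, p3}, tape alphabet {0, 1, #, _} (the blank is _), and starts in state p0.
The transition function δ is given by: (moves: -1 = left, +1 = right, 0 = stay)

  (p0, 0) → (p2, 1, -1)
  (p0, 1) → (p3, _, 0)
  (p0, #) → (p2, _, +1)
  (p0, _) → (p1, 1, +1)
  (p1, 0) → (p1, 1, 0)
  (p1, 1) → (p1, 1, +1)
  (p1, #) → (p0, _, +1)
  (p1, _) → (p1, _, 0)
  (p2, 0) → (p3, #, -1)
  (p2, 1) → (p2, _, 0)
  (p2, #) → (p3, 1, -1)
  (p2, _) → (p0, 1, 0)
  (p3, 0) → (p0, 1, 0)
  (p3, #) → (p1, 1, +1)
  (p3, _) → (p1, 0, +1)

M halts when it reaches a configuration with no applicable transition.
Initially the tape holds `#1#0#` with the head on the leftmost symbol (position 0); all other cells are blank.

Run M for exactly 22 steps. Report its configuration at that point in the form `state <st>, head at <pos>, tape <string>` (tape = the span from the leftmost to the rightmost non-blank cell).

state=p0 head=0 tape=[#]1#0#__   (p0,#)→(p2,_,+1)
state=p2 head=1 tape=_[1]#0#__   (p2,1)→(p2,_,0)
state=p2 head=1 tape=_[_]#0#__   (p2,_)→(p0,1,0)
state=p0 head=1 tape=_[1]#0#__   (p0,1)→(p3,_,0)
state=p3 head=1 tape=_[_]#0#__   (p3,_)→(p1,0,+1)
state=p1 head=2 tape=_0[#]0#__   (p1,#)→(p0,_,+1)
state=p0 head=3 tape=_0_[0]#__   (p0,0)→(p2,1,-1)
state=p2 head=2 tape=_0[_]1#__   (p2,_)→(p0,1,0)
state=p0 head=2 tape=_0[1]1#__   (p0,1)→(p3,_,0)
state=p3 head=2 tape=_0[_]1#__   (p3,_)→(p1,0,+1)
state=p1 head=3 tape=_00[1]#__   (p1,1)→(p1,1,+1)
state=p1 head=4 tape=_001[#]__   (p1,#)→(p0,_,+1)
state=p0 head=5 tape=_001_[_]_   (p0,_)→(p1,1,+1)
state=p1 head=6 tape=_001_1[_]   (p1,_)→(p1,_,0)
state=p1 head=6 tape=_001_1[_]   (p1,_)→(p1,_,0)
state=p1 head=6 tape=_001_1[_]   (p1,_)→(p1,_,0)
state=p1 head=6 tape=_001_1[_]   (p1,_)→(p1,_,0)
state=p1 head=6 tape=_001_1[_]   (p1,_)→(p1,_,0)
state=p1 head=6 tape=_001_1[_]   (p1,_)→(p1,_,0)
state=p1 head=6 tape=_001_1[_]   (p1,_)→(p1,_,0)
state=p1 head=6 tape=_001_1[_]   (p1,_)→(p1,_,0)
state=p1 head=6 tape=_001_1[_]   (p1,_)→(p1,_,0)
state=p1 head=6 tape=_001_1[_]
After 22 steps: state p1, head at 6, tape 001_1.

state p1, head at 6, tape 001_1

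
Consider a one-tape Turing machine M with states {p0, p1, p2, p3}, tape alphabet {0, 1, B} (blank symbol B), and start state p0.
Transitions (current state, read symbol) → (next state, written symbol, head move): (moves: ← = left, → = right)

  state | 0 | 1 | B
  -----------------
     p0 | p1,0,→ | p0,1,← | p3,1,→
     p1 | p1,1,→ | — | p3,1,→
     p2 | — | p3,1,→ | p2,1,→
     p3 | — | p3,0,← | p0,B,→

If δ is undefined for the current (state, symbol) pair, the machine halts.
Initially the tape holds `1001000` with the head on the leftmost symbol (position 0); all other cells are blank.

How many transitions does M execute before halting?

9

p0 | BB[1]001000   read 1 → write 1, move ←, go to p0
p0 | B[B]1001000   read B → write 1, move →, go to p3
p3 | B1[1]001000   read 1 → write 0, move ←, go to p3
p3 | B[1]0001000   read 1 → write 0, move ←, go to p3
p3 | [B]00001000   read B → write B, move →, go to p0
p0 | B[0]0001000   read 0 → write 0, move →, go to p1
p1 | B0[0]001000   read 0 → write 1, move →, go to p1
p1 | B01[0]01000   read 0 → write 1, move →, go to p1
p1 | B011[0]1000   read 0 → write 1, move →, go to p1
p1 | B0111[1]000
M halts after 9 transitions.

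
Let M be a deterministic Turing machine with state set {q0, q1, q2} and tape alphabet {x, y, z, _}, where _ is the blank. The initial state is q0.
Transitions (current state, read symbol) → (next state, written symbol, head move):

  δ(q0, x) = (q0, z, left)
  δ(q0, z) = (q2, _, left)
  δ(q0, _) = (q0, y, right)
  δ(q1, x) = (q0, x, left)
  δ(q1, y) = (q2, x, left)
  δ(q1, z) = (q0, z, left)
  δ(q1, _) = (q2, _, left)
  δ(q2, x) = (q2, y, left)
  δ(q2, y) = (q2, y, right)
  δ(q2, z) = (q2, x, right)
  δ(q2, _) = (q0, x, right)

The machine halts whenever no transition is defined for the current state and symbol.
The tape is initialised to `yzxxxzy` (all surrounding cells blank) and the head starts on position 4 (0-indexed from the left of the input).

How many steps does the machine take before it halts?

state=q0 head=4 tape=yzxx[x]zy   (q0,x)→(q0,z,left)
state=q0 head=3 tape=yzx[x]zzy   (q0,x)→(q0,z,left)
state=q0 head=2 tape=yz[x]zzzy   (q0,x)→(q0,z,left)
state=q0 head=1 tape=y[z]zzzzy   (q0,z)→(q2,_,left)
state=q2 head=0 tape=[y]_zzzzy   (q2,y)→(q2,y,right)
state=q2 head=1 tape=y[_]zzzzy   (q2,_)→(q0,x,right)
state=q0 head=2 tape=yx[z]zzzy   (q0,z)→(q2,_,left)
state=q2 head=1 tape=y[x]_zzzy   (q2,x)→(q2,y,left)
state=q2 head=0 tape=[y]y_zzzy   (q2,y)→(q2,y,right)
state=q2 head=1 tape=y[y]_zzzy   (q2,y)→(q2,y,right)
state=q2 head=2 tape=yy[_]zzzy   (q2,_)→(q0,x,right)
state=q0 head=3 tape=yyx[z]zzy   (q0,z)→(q2,_,left)
state=q2 head=2 tape=yy[x]_zzy   (q2,x)→(q2,y,left)
state=q2 head=1 tape=y[y]y_zzy   (q2,y)→(q2,y,right)
state=q2 head=2 tape=yy[y]_zzy   (q2,y)→(q2,y,right)
state=q2 head=3 tape=yyy[_]zzy   (q2,_)→(q0,x,right)
state=q0 head=4 tape=yyyx[z]zy   (q0,z)→(q2,_,left)
state=q2 head=3 tape=yyy[x]_zy   (q2,x)→(q2,y,left)
state=q2 head=2 tape=yy[y]y_zy   (q2,y)→(q2,y,right)
state=q2 head=3 tape=yyy[y]_zy   (q2,y)→(q2,y,right)
state=q2 head=4 tape=yyyy[_]zy   (q2,_)→(q0,x,right)
state=q0 head=5 tape=yyyyx[z]y   (q0,z)→(q2,_,left)
state=q2 head=4 tape=yyyy[x]_y   (q2,x)→(q2,y,left)
state=q2 head=3 tape=yyy[y]y_y   (q2,y)→(q2,y,right)
state=q2 head=4 tape=yyyy[y]_y   (q2,y)→(q2,y,right)
state=q2 head=5 tape=yyyyy[_]y   (q2,_)→(q0,x,right)
state=q0 head=6 tape=yyyyyx[y]
M halts after 26 transitions.

26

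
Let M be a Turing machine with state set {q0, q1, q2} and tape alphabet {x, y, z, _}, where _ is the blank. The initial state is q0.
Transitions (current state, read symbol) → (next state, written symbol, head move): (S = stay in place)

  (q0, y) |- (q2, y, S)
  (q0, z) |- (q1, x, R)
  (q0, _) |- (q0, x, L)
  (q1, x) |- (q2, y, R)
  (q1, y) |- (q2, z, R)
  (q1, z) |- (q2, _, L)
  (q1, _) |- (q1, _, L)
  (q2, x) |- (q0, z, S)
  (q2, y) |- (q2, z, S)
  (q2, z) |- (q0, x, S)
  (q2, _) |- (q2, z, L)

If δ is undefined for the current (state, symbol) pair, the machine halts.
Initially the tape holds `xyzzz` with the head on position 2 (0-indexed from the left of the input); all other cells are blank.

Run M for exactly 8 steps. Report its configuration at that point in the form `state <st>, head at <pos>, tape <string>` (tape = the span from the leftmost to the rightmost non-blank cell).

state q2, head at 2, tape xyzzz

state=q0 head=2 tape=xy[z]zz   (q0,z)→(q1,x,R)
state=q1 head=3 tape=xyx[z]z   (q1,z)→(q2,_,L)
state=q2 head=2 tape=xy[x]_z   (q2,x)→(q0,z,S)
state=q0 head=2 tape=xy[z]_z   (q0,z)→(q1,x,R)
state=q1 head=3 tape=xyx[_]z   (q1,_)→(q1,_,L)
state=q1 head=2 tape=xy[x]_z   (q1,x)→(q2,y,R)
state=q2 head=3 tape=xyy[_]z   (q2,_)→(q2,z,L)
state=q2 head=2 tape=xy[y]zz   (q2,y)→(q2,z,S)
state=q2 head=2 tape=xy[z]zz
After 8 steps: state q2, head at 2, tape xyzzz.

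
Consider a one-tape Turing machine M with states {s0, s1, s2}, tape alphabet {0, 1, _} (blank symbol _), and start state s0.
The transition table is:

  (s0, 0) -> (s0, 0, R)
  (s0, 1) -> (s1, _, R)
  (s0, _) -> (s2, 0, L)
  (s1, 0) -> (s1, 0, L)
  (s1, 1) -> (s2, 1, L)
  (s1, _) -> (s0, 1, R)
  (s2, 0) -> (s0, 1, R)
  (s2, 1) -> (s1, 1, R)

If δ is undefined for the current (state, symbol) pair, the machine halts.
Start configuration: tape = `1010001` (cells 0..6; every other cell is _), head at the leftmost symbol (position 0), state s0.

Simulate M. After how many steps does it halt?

s0 | [1]010001__   read 1 → write _, move R, go to s1
s1 | _[0]10001__   read 0 → write 0, move L, go to s1
s1 | [_]010001__   read _ → write 1, move R, go to s0
s0 | 1[0]10001__   read 0 → write 0, move R, go to s0
s0 | 10[1]0001__   read 1 → write _, move R, go to s1
s1 | 10_[0]001__   read 0 → write 0, move L, go to s1
s1 | 10[_]0001__   read _ → write 1, move R, go to s0
s0 | 101[0]001__   read 0 → write 0, move R, go to s0
s0 | 1010[0]01__   read 0 → write 0, move R, go to s0
s0 | 10100[0]1__   read 0 → write 0, move R, go to s0
s0 | 101000[1]__   read 1 → write _, move R, go to s1
s1 | 101000_[_]_   read _ → write 1, move R, go to s0
s0 | 101000_1[_]   read _ → write 0, move L, go to s2
s2 | 101000_[1]0   read 1 → write 1, move R, go to s1
s1 | 101000_1[0]   read 0 → write 0, move L, go to s1
s1 | 101000_[1]0   read 1 → write 1, move L, go to s2
s2 | 101000[_]10
M halts after 16 transitions.

16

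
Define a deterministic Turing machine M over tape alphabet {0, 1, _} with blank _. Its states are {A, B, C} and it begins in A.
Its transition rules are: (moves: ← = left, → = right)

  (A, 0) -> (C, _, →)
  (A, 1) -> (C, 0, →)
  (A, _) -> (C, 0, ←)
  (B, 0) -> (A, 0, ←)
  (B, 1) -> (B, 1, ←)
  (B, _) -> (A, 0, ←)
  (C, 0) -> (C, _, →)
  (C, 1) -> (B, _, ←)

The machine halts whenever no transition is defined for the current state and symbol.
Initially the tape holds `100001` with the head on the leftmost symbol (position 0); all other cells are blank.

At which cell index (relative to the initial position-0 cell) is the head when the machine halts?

A | [1]00001   read 1 → write 0, move →, go to C
C | 0[0]0001   read 0 → write _, move →, go to C
C | 0_[0]001   read 0 → write _, move →, go to C
C | 0__[0]01   read 0 → write _, move →, go to C
C | 0___[0]1   read 0 → write _, move →, go to C
C | 0____[1]   read 1 → write _, move ←, go to B
B | 0___[_]_   read _ → write 0, move ←, go to A
A | 0__[_]0_   read _ → write 0, move ←, go to C
C | 0_[_]00_
At halt the head is at cell 2.

2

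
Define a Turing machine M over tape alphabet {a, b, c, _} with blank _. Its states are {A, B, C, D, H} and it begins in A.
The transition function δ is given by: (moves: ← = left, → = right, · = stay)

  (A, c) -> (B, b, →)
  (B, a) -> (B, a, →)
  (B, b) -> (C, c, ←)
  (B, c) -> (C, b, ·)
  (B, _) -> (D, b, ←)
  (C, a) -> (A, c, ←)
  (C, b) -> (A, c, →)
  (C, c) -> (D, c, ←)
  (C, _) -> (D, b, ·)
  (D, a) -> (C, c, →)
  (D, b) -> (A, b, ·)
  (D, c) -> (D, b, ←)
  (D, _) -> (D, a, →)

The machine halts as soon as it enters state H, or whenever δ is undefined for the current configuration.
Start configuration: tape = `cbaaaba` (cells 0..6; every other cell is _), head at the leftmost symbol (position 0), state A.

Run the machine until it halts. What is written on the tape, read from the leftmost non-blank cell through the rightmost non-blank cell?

cbaacca

state=A head=0 tape=[c]baaaba   (A,c)→(B,b,→)
state=B head=1 tape=b[b]aaaba   (B,b)→(C,c,←)
state=C head=0 tape=[b]caaaba   (C,b)→(A,c,→)
state=A head=1 tape=c[c]aaaba   (A,c)→(B,b,→)
state=B head=2 tape=cb[a]aaba   (B,a)→(B,a,→)
state=B head=3 tape=cba[a]aba   (B,a)→(B,a,→)
state=B head=4 tape=cbaa[a]ba   (B,a)→(B,a,→)
state=B head=5 tape=cbaaa[b]a   (B,b)→(C,c,←)
state=C head=4 tape=cbaa[a]ca   (C,a)→(A,c,←)
state=A head=3 tape=cba[a]cca
The non-blank tape span at halt is cbaacca.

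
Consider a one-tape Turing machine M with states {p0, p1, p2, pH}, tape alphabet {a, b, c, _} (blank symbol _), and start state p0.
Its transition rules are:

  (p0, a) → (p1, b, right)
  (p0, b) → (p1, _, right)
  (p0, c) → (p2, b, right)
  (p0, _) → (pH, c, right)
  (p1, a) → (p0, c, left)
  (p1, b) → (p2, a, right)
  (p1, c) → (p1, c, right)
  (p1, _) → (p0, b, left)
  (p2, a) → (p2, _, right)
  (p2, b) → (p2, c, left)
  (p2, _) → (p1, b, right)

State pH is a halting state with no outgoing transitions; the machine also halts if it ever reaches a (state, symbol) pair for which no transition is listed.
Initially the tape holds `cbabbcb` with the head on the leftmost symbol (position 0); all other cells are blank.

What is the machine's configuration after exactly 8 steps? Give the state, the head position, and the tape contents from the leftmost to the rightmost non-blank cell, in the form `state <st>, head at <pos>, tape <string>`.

state p2, head at 2, tape bcbcbbcb

state=p0 head=0 tape=_[c]babbcb   (p0,c)→(p2,b,right)
state=p2 head=1 tape=_b[b]abbcb   (p2,b)→(p2,c,left)
state=p2 head=0 tape=_[b]cabbcb   (p2,b)→(p2,c,left)
state=p2 head=-1 tape=[_]ccabbcb   (p2,_)→(p1,b,right)
state=p1 head=0 tape=b[c]cabbcb   (p1,c)→(p1,c,right)
state=p1 head=1 tape=bc[c]abbcb   (p1,c)→(p1,c,right)
state=p1 head=2 tape=bcc[a]bbcb   (p1,a)→(p0,c,left)
state=p0 head=1 tape=bc[c]cbbcb   (p0,c)→(p2,b,right)
state=p2 head=2 tape=bcb[c]bbcb
After 8 steps: state p2, head at 2, tape bcbcbbcb.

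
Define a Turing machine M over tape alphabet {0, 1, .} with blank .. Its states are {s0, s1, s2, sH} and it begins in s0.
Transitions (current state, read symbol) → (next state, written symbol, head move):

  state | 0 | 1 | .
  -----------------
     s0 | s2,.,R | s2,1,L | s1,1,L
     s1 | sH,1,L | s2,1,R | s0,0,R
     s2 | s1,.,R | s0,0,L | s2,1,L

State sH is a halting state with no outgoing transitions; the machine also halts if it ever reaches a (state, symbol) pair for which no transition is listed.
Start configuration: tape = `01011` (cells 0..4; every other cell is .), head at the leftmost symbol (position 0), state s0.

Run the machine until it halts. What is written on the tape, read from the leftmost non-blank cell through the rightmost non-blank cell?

s0 | .[0]1011   read 0 → write ., move R, go to s2
s2 | ..[1]011   read 1 → write 0, move L, go to s0
s0 | .[.]0011   read . → write 1, move L, go to s1
s1 | [.]10011   read . → write 0, move R, go to s0
s0 | 0[1]0011   read 1 → write 1, move L, go to s2
s2 | [0]10011   read 0 → write ., move R, go to s1
s1 | .[1]0011   read 1 → write 1, move R, go to s2
s2 | .1[0]011   read 0 → write ., move R, go to s1
s1 | .1.[0]11   read 0 → write 1, move L, go to sH
sH | .1[.]111
The non-blank tape span at halt is 1.111.

1.111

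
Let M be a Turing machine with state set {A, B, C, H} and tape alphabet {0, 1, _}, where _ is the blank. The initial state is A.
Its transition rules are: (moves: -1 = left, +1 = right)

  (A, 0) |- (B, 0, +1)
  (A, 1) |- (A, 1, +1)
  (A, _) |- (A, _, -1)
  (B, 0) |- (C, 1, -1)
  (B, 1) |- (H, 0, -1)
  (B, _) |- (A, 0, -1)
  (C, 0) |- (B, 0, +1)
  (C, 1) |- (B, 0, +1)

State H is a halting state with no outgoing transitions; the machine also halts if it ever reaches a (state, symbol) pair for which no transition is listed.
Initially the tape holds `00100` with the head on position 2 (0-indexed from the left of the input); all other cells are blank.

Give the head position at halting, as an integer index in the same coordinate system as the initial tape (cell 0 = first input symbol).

3

state=A head=2 tape=00[1]00   (A,1)→(A,1,+1)
state=A head=3 tape=001[0]0   (A,0)→(B,0,+1)
state=B head=4 tape=0010[0]   (B,0)→(C,1,-1)
state=C head=3 tape=001[0]1   (C,0)→(B,0,+1)
state=B head=4 tape=0010[1]   (B,1)→(H,0,-1)
state=H head=3 tape=001[0]0
At halt the head is at cell 3.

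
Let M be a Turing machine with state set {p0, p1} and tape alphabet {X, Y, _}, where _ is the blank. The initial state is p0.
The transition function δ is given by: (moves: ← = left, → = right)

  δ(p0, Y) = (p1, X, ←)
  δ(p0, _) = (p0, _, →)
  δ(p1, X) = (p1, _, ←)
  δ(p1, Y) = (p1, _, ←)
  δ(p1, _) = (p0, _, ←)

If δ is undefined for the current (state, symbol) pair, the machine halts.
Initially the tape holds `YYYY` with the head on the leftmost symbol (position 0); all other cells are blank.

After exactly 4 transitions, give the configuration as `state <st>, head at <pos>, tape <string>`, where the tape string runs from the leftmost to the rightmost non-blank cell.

state p0, head at 0, tape XYYY

state=p0 head=0 tape=__[Y]YYY   (p0,Y)→(p1,X,←)
state=p1 head=-1 tape=_[_]XYYY   (p1,_)→(p0,_,←)
state=p0 head=-2 tape=[_]_XYYY   (p0,_)→(p0,_,→)
state=p0 head=-1 tape=_[_]XYYY   (p0,_)→(p0,_,→)
state=p0 head=0 tape=__[X]YYY
After 4 steps: state p0, head at 0, tape XYYY.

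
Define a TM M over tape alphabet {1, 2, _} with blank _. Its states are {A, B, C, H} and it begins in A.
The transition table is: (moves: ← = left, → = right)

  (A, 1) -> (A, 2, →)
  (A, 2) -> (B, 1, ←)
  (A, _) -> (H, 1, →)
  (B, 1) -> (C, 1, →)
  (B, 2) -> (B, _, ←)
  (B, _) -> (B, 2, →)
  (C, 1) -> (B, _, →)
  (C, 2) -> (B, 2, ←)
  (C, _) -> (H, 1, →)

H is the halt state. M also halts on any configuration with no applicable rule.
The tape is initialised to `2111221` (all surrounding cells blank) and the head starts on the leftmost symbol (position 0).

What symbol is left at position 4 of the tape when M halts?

_

state=A head=0 tape=_[2]111221   (A,2)→(B,1,←)
state=B head=-1 tape=[_]1111221   (B,_)→(B,2,→)
state=B head=0 tape=2[1]111221   (B,1)→(C,1,→)
state=C head=1 tape=21[1]11221   (C,1)→(B,_,→)
state=B head=2 tape=21_[1]1221   (B,1)→(C,1,→)
state=C head=3 tape=21_1[1]221   (C,1)→(B,_,→)
state=B head=4 tape=21_1_[2]21   (B,2)→(B,_,←)
state=B head=3 tape=21_1[_]_21   (B,_)→(B,2,→)
state=B head=4 tape=21_12[_]21   (B,_)→(B,2,→)
state=B head=5 tape=21_122[2]1   (B,2)→(B,_,←)
state=B head=4 tape=21_12[2]_1   (B,2)→(B,_,←)
state=B head=3 tape=21_1[2]__1   (B,2)→(B,_,←)
state=B head=2 tape=21_[1]___1   (B,1)→(C,1,→)
state=C head=3 tape=21_1[_]__1   (C,_)→(H,1,→)
state=H head=4 tape=21_11[_]_1
Cell 4 holds _ when M halts.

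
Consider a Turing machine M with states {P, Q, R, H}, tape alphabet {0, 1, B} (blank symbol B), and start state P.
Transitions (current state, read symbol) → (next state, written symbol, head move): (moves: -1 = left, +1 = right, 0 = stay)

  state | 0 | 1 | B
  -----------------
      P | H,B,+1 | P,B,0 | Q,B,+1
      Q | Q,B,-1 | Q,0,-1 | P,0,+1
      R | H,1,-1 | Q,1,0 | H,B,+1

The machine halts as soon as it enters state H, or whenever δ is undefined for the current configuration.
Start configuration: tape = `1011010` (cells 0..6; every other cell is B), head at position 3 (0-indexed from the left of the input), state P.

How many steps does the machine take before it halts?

8

P | 101[1]010   read 1 → write B, move 0, go to P
P | 101[B]010   read B → write B, move +1, go to Q
Q | 101B[0]10   read 0 → write B, move -1, go to Q
Q | 101[B]B10   read B → write 0, move +1, go to P
P | 1010[B]10   read B → write B, move +1, go to Q
Q | 1010B[1]0   read 1 → write 0, move -1, go to Q
Q | 1010[B]00   read B → write 0, move +1, go to P
P | 10100[0]0   read 0 → write B, move +1, go to H
H | 10100B[0]
M halts after 8 transitions.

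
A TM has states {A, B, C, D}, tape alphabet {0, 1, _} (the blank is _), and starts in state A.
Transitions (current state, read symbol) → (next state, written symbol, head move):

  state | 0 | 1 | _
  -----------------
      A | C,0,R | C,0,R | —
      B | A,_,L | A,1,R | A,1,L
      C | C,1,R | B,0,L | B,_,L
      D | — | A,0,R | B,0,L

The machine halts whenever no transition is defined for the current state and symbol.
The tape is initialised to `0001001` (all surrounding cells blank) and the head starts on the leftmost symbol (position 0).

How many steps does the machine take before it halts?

31

A | _[0]001001_   read 0 → write 0, move R, go to C
C | _0[0]01001_   read 0 → write 1, move R, go to C
C | _01[0]1001_   read 0 → write 1, move R, go to C
C | _011[1]001_   read 1 → write 0, move L, go to B
B | _01[1]0001_   read 1 → write 1, move R, go to A
A | _011[0]001_   read 0 → write 0, move R, go to C
C | _0110[0]01_   read 0 → write 1, move R, go to C
C | _01101[0]1_   read 0 → write 1, move R, go to C
C | _011011[1]_   read 1 → write 0, move L, go to B
B | _01101[1]0_   read 1 → write 1, move R, go to A
A | _011011[0]_   read 0 → write 0, move R, go to C
C | _0110110[_]   read _ → write _, move L, go to B
B | _011011[0]_   read 0 → write _, move L, go to A
A | _01101[1]__   read 1 → write 0, move R, go to C
C | _011010[_]_   read _ → write _, move L, go to B
B | _01101[0]__   read 0 → write _, move L, go to A
A | _0110[1]___   read 1 → write 0, move R, go to C
C | _01100[_]__   read _ → write _, move L, go to B
B | _0110[0]___   read 0 → write _, move L, go to A
A | _011[0]____   read 0 → write 0, move R, go to C
C | _0110[_]___   read _ → write _, move L, go to B
B | _011[0]____   read 0 → write _, move L, go to A
A | _01[1]_____   read 1 → write 0, move R, go to C
C | _010[_]____   read _ → write _, move L, go to B
B | _01[0]_____   read 0 → write _, move L, go to A
A | _0[1]______   read 1 → write 0, move R, go to C
C | _00[_]_____   read _ → write _, move L, go to B
B | _0[0]______   read 0 → write _, move L, go to A
A | _[0]_______   read 0 → write 0, move R, go to C
C | _0[_]______   read _ → write _, move L, go to B
B | _[0]_______   read 0 → write _, move L, go to A
A | [_]________
M halts after 31 transitions.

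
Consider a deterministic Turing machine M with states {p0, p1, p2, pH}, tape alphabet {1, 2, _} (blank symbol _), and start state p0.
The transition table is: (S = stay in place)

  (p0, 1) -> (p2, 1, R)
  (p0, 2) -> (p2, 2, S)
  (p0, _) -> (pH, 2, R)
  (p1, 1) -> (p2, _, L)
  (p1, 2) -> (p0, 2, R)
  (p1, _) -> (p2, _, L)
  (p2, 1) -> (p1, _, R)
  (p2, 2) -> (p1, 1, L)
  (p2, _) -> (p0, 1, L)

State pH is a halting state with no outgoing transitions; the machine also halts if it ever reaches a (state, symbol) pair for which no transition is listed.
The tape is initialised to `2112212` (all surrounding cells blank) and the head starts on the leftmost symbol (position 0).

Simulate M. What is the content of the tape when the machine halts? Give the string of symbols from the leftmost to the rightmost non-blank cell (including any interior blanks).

p0 | ___[2]112212   read 2 → write 2, move S, go to p2
p2 | ___[2]112212   read 2 → write 1, move L, go to p1
p1 | __[_]1112212   read _ → write _, move L, go to p2
p2 | _[_]_1112212   read _ → write 1, move L, go to p0
p0 | [_]1_1112212   read _ → write 2, move R, go to pH
pH | 2[1]_1112212
The non-blank tape span at halt is 21_1112212.

21_1112212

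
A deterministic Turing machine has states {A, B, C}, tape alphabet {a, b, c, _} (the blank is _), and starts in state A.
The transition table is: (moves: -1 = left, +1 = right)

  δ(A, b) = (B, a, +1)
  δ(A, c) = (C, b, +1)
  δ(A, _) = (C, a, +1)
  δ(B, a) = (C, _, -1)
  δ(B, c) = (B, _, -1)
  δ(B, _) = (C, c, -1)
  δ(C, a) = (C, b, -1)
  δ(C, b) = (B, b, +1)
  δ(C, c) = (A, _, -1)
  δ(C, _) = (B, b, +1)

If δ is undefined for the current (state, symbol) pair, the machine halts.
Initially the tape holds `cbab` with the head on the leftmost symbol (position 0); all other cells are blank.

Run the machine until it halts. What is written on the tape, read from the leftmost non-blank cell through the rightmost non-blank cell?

state=A head=0 tape=[c]bab   (A,c)→(C,b,+1)
state=C head=1 tape=b[b]ab   (C,b)→(B,b,+1)
state=B head=2 tape=bb[a]b   (B,a)→(C,_,-1)
state=C head=1 tape=b[b]_b   (C,b)→(B,b,+1)
state=B head=2 tape=bb[_]b   (B,_)→(C,c,-1)
state=C head=1 tape=b[b]cb   (C,b)→(B,b,+1)
state=B head=2 tape=bb[c]b   (B,c)→(B,_,-1)
state=B head=1 tape=b[b]_b
The non-blank tape span at halt is bb_b.

bb_b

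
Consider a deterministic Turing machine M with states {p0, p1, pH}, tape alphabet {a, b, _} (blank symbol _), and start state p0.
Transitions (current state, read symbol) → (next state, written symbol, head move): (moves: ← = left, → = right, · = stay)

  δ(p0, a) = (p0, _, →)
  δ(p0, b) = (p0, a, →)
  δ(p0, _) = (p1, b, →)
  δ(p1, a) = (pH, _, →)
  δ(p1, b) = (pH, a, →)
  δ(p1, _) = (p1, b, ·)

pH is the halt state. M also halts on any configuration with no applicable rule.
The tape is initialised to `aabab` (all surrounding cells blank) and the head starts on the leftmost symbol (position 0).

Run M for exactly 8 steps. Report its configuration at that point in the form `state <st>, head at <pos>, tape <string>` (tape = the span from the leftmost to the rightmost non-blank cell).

state pH, head at 7, tape a_aba

state=p0 head=0 tape=[a]abab___   (p0,a)→(p0,_,→)
state=p0 head=1 tape=_[a]bab___   (p0,a)→(p0,_,→)
state=p0 head=2 tape=__[b]ab___   (p0,b)→(p0,a,→)
state=p0 head=3 tape=__a[a]b___   (p0,a)→(p0,_,→)
state=p0 head=4 tape=__a_[b]___   (p0,b)→(p0,a,→)
state=p0 head=5 tape=__a_a[_]__   (p0,_)→(p1,b,→)
state=p1 head=6 tape=__a_ab[_]_   (p1,_)→(p1,b,·)
state=p1 head=6 tape=__a_ab[b]_   (p1,b)→(pH,a,→)
state=pH head=7 tape=__a_aba[_]
After 8 steps: state pH, head at 7, tape a_aba.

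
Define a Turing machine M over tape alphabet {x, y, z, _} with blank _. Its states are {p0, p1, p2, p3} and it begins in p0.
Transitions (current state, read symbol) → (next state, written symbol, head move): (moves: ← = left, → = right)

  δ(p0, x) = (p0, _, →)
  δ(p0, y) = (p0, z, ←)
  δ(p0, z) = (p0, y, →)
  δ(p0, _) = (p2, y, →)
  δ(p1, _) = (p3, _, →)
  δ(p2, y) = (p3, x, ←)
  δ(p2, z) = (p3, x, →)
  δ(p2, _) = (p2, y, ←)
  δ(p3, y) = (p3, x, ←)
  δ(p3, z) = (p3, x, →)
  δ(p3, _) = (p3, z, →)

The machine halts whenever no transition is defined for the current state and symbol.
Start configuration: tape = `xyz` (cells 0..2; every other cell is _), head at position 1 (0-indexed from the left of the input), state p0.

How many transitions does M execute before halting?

10

p0 | x[y]z__   read y → write z, move ←, go to p0
p0 | [x]zz__   read x → write _, move →, go to p0
p0 | _[z]z__   read z → write y, move →, go to p0
p0 | _y[z]__   read z → write y, move →, go to p0
p0 | _yy[_]_   read _ → write y, move →, go to p2
p2 | _yyy[_]   read _ → write y, move ←, go to p2
p2 | _yy[y]y   read y → write x, move ←, go to p3
p3 | _y[y]xy   read y → write x, move ←, go to p3
p3 | _[y]xxy   read y → write x, move ←, go to p3
p3 | [_]xxxy   read _ → write z, move →, go to p3
p3 | z[x]xxy
M halts after 10 transitions.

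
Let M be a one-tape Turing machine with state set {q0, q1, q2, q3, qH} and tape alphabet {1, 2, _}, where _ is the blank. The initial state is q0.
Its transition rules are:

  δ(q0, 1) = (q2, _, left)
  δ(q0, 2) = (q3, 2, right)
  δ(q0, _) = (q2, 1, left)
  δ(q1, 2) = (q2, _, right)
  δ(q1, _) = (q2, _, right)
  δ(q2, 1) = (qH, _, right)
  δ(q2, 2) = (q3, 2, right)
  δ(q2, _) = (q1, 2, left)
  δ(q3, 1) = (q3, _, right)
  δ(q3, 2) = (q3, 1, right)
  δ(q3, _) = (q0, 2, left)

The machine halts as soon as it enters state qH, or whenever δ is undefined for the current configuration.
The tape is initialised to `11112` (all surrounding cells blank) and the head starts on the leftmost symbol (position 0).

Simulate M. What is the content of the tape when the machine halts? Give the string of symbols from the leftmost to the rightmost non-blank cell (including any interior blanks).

state=q0 head=0 tape=__[1]1112__   (q0,1)→(q2,_,left)
state=q2 head=-1 tape=_[_]_1112__   (q2,_)→(q1,2,left)
state=q1 head=-2 tape=[_]2_1112__   (q1,_)→(q2,_,right)
state=q2 head=-1 tape=_[2]_1112__   (q2,2)→(q3,2,right)
state=q3 head=0 tape=_2[_]1112__   (q3,_)→(q0,2,left)
state=q0 head=-1 tape=_[2]21112__   (q0,2)→(q3,2,right)
state=q3 head=0 tape=_2[2]1112__   (q3,2)→(q3,1,right)
state=q3 head=1 tape=_21[1]112__   (q3,1)→(q3,_,right)
state=q3 head=2 tape=_21_[1]12__   (q3,1)→(q3,_,right)
state=q3 head=3 tape=_21__[1]2__   (q3,1)→(q3,_,right)
state=q3 head=4 tape=_21___[2]__   (q3,2)→(q3,1,right)
state=q3 head=5 tape=_21___1[_]_   (q3,_)→(q0,2,left)
state=q0 head=4 tape=_21___[1]2_   (q0,1)→(q2,_,left)
state=q2 head=3 tape=_21__[_]_2_   (q2,_)→(q1,2,left)
state=q1 head=2 tape=_21_[_]2_2_   (q1,_)→(q2,_,right)
state=q2 head=3 tape=_21__[2]_2_   (q2,2)→(q3,2,right)
state=q3 head=4 tape=_21__2[_]2_   (q3,_)→(q0,2,left)
state=q0 head=3 tape=_21__[2]22_   (q0,2)→(q3,2,right)
state=q3 head=4 tape=_21__2[2]2_   (q3,2)→(q3,1,right)
state=q3 head=5 tape=_21__21[2]_   (q3,2)→(q3,1,right)
state=q3 head=6 tape=_21__211[_]   (q3,_)→(q0,2,left)
state=q0 head=5 tape=_21__21[1]2   (q0,1)→(q2,_,left)
state=q2 head=4 tape=_21__2[1]_2   (q2,1)→(qH,_,right)
state=qH head=5 tape=_21__2_[_]2
The non-blank tape span at halt is 21__2__2.

21__2__2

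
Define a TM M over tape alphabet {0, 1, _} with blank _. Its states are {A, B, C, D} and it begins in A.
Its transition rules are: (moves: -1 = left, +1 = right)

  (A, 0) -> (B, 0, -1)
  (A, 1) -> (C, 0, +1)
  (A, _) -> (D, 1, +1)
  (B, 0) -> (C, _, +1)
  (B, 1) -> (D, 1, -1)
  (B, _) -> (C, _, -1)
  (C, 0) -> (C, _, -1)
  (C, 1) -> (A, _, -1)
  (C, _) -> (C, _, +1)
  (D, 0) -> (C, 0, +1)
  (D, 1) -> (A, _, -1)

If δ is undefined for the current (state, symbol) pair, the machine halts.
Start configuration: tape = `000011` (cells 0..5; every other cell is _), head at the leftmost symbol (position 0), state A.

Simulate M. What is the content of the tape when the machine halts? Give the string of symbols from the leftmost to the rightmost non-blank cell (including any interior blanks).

1_1

state=A head=0 tape=__[0]00011   (A,0)→(B,0,-1)
state=B head=-1 tape=_[_]000011   (B,_)→(C,_,-1)
state=C head=-2 tape=[_]_000011   (C,_)→(C,_,+1)
state=C head=-1 tape=_[_]000011   (C,_)→(C,_,+1)
state=C head=0 tape=__[0]00011   (C,0)→(C,_,-1)
state=C head=-1 tape=_[_]_00011   (C,_)→(C,_,+1)
state=C head=0 tape=__[_]00011   (C,_)→(C,_,+1)
state=C head=1 tape=___[0]0011   (C,0)→(C,_,-1)
state=C head=0 tape=__[_]_0011   (C,_)→(C,_,+1)
state=C head=1 tape=___[_]0011   (C,_)→(C,_,+1)
state=C head=2 tape=____[0]011   (C,0)→(C,_,-1)
state=C head=1 tape=___[_]_011   (C,_)→(C,_,+1)
state=C head=2 tape=____[_]011   (C,_)→(C,_,+1)
state=C head=3 tape=_____[0]11   (C,0)→(C,_,-1)
state=C head=2 tape=____[_]_11   (C,_)→(C,_,+1)
state=C head=3 tape=_____[_]11   (C,_)→(C,_,+1)
state=C head=4 tape=______[1]1   (C,1)→(A,_,-1)
state=A head=3 tape=_____[_]_1   (A,_)→(D,1,+1)
state=D head=4 tape=_____1[_]1
The non-blank tape span at halt is 1_1.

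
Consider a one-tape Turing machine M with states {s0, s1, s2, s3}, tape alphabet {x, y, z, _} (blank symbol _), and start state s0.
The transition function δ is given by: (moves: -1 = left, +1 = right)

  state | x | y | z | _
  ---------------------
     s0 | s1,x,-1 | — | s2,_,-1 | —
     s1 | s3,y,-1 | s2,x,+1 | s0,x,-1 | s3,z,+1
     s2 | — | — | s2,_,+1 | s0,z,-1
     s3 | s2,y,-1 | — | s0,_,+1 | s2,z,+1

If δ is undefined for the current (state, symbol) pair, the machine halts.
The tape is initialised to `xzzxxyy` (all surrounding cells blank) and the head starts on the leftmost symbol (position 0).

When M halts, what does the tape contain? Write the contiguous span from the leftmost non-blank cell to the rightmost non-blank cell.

yzzxxyy

state=s0 head=0 tape=_[x]zzxxyy   (s0,x)→(s1,x,-1)
state=s1 head=-1 tape=[_]xzzxxyy   (s1,_)→(s3,z,+1)
state=s3 head=0 tape=z[x]zzxxyy   (s3,x)→(s2,y,-1)
state=s2 head=-1 tape=[z]yzzxxyy   (s2,z)→(s2,_,+1)
state=s2 head=0 tape=_[y]zzxxyy
The non-blank tape span at halt is yzzxxyy.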